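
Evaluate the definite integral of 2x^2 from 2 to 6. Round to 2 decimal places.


Find the antiderivative of 2x^2:
F(x) = 2/3 * x^3
Apply the Fundamental Theorem of Calculus:
F(6) - F(2)
= 2/3 * 6^3 - 2/3 * 2^3
= 2/3 * (216 - 8)
= 2/3 * 208
= 416/3 ≈ 138.67

138.67


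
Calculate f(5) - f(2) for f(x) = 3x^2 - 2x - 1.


Net change = f(b) - f(a)
f(x) = 3x^2 - 2x - 1
Compute f(5):
f(5) = 3 * 5^2 - 2 * 5 - 1
= 75 - 10 - 1
= 64
Compute f(2):
f(2) = 3 * 2^2 - 2 * 2 - 1
= 12 - 4 - 1
= 7
Net change = 64 - 7 = 57

57


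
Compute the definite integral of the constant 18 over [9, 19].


The integral of a constant k over [a, b] equals k * (b - a).
integral from 9 to 19 of 18 dx
= 18 * (19 - 9)
= 18 * 10
= 180

180


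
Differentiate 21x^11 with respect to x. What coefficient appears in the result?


We apply the power rule: d/dx [ax^n] = a*n * x^(n-1)
d/dx [21x^11]
= 21 * 11 * x^(11-1)
= 231x^10
The coefficient is 231

231


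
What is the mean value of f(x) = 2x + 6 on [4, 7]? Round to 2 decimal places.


Average value = 1/(b-a) * integral from a to b of f(x) dx
First compute the integral of 2x + 6:
F(x) = x^2 + 6x
F(7) = 1 * 49 + 6 * 7 = 91
F(4) = 1 * 16 + 6 * 4 = 40
Integral = 91 - 40 = 51
Average = 51 / (7 - 4) = 51 / 3
= 17 = 17.00

17.00


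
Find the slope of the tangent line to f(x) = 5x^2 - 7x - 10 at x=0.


The slope of the tangent line equals f'(x) at the point.
f(x) = 5x^2 - 7x - 10
f'(x) = 10x - 7
At x = 0:
f'(0) = 10 * 0 - 7
= 0 - 7
= -7

-7


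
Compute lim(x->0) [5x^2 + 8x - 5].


Since polynomials are continuous, we use direct substitution.
lim(x->0) of 5x^2 + 8x - 5
= 5 * 0^2 + 8 * 0 - 5
= 0 + 0 - 5
= -5

-5


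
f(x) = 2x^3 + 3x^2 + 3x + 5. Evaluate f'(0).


Differentiate f(x) = 2x^3 + 3x^2 + 3x + 5 term by term:
f'(x) = 6x^2 + 6x + 3
Substitute x = 0:
f'(0) = 6 * 0^2 + 6 * 0 + 3
= 0 + 0 + 3
= 3

3


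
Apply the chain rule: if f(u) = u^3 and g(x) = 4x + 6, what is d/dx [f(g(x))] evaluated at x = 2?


Using the chain rule: (f(g(x)))' = f'(g(x)) * g'(x)
First, find g(2):
g(2) = 4 * 2 + 6 = 14
Next, f'(u) = 3u^2
And g'(x) = 4
So f'(g(2)) * g'(2)
= 3 * 14^2 * 4
= 3 * 196 * 4
= 2352

2352


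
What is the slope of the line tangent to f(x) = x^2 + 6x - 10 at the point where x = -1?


The slope of the tangent line equals f'(x) at the point.
f(x) = x^2 + 6x - 10
f'(x) = 2x + 6
At x = -1:
f'(-1) = 2 * (-1) + 6
= -2 + 6
= 4

4


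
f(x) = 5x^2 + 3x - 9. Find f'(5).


Differentiate term by term using power and sum rules:
f(x) = 5x^2 + 3x - 9
f'(x) = 10x + 3
Substitute x = 5:
f'(5) = 10 * 5 + 3
= 50 + 3
= 53

53


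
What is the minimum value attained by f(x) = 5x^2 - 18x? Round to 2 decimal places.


For a quadratic f(x) = ax^2 + bx + c with a > 0, the minimum is at the vertex.
Vertex x-coordinate: x = -b/(2a)
x = -(-18) / (2 * 5)
x = 18/10 = 9/5
Substitute back to find the minimum value:
f(9/5) = 5 * (9/5)^2 - 18 * (9/5) + 0
= 81/5 - 162/5 + 0
= -81/5 = -16.20

-16.20


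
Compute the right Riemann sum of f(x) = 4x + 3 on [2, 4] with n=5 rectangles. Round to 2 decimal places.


Right Riemann sum uses right endpoints of each subinterval.
Interval: [2, 4], n = 5
dx = (4 - 2) / 5 = 2/5
Right endpoints: [12/5, 14/5, 16/5, 18/5, 4]
f values: [63/5, 71/5, 79/5, 87/5, 19]
Sum = dx * (sum of f values)
= 2/5 * 79
= 158/5 = 31.60

31.60


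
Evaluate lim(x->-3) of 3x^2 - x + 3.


Since polynomials are continuous, we use direct substitution.
lim(x->-3) of 3x^2 - x + 3
= 3 * (-3)^2 - 1 * (-3) + 3
= 27 + 3 + 3
= 33

33


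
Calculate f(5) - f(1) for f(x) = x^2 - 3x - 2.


Net change = f(b) - f(a)
f(x) = x^2 - 3x - 2
Compute f(5):
f(5) = 1 * 5^2 - 3 * 5 - 2
= 25 - 15 - 2
= 8
Compute f(1):
f(1) = 1 * 1^2 - 3 * 1 - 2
= 1 - 3 - 2
= -4
Net change = 8 - (-4) = 12

12


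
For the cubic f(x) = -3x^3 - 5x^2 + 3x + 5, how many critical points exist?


Find where f'(x) = 0:
f(x) = -3x^3 - 5x^2 + 3x + 5
f'(x) = -9x^2 - 10x + 3
This is a quadratic in x. Use the discriminant to count real roots.
Discriminant = (-10)^2 - 4 * (-9) * 3
= 100 - (-108)
= 208
Since discriminant > 0, f'(x) = 0 has 2 real solutions.
Number of critical points: 2

2


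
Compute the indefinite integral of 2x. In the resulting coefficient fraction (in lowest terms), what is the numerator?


Apply the power rule for integration:
integral of ax^n dx = a/(n+1) * x^(n+1) + C
integral of 2x dx
= 2/2 * x^2 + C
= 1 * x^2 + C
The coefficient in lowest terms is 1 = 1/1, so its numerator is 1

1


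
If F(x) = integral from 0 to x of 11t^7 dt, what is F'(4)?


By the Fundamental Theorem of Calculus (Part 1):
If F(x) = integral from 0 to x of f(t) dt, then F'(x) = f(x)
Here f(t) = 11t^7
So F'(x) = 11x^7
Evaluate at x = 4:
F'(4) = 11 * 4^7
= 11 * 16384
= 180224

180224


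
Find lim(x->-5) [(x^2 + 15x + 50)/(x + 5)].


Direct substitution gives 0/0, so we factor the numerator.
Factor: (x^2 + 15x + 50) = (x + 5)(x + 10)
Cancel the common factor (x + 5):
(x^2 + 15x + 50)/(x + 5) = (x + 10)
Now substitute x = -5:
= (-5) - (-10) = 5

5


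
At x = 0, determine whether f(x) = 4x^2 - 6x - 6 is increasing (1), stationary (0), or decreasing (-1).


Compute f'(x) to determine behavior:
f'(x) = 8x - 6
f'(0) = 8 * 0 - 6
= 0 - 6
= -6
Since f'(0) < 0, the function is decreasing (-1)

-1


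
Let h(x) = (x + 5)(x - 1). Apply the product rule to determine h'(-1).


Let u(x) = x + 5 and v(x) = x - 1
u'(x) = 1
v'(x) = 1
Product rule: h'(x) = u'(x)*v(x) + u(x)*v'(x)
= 1 * (x - 1) + (x + 5) * 1
At x = -1:
u(-1) = 1 * (-1) + 5 = 4
v(-1) = 1 * (-1) - 1 = -2
h'(-1) = 1 * (-2) + 4 * 1
= -2 + 4
= 2

2


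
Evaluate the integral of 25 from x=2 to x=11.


The integral of a constant k over [a, b] equals k * (b - a).
integral from 2 to 11 of 25 dx
= 25 * (11 - 2)
= 25 * 9
= 225

225


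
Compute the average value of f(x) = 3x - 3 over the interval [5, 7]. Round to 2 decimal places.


Average value = 1/(b-a) * integral from a to b of f(x) dx
First compute the integral of 3x - 3:
F(x) = (3/2)x^2 - 3x
F(7) = 3/2 * 49 - 3 * 7 = 105/2
F(5) = 3/2 * 25 - 3 * 5 = 45/2
Integral = 105/2 - 45/2 = 30
Average = 30 / (7 - 5) = 30 / 2
= 15 = 15.00

15.00


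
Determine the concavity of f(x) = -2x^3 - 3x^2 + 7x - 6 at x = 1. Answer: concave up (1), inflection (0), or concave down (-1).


Concavity is determined by the sign of f''(x).
f(x) = -2x^3 - 3x^2 + 7x - 6
f'(x) = -6x^2 - 6x + 7
f''(x) = -12x - 6
f''(1) = -12 * 1 - 6
= -12 - 6
= -18
Since f''(1) < 0, the function is concave down (-1)

-1


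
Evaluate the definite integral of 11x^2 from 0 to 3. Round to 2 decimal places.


Find the antiderivative of 11x^2:
F(x) = 11/3 * x^3
Apply the Fundamental Theorem of Calculus:
F(3) - F(0)
= 11/3 * 3^3 - 11/3 * 0^3
= 11/3 * (27 - 0)
= 11/3 * 27
= 99 = 99.00

99.00


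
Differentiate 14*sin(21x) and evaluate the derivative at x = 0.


Apply the chain rule to differentiate 14*sin(21x):
d/dx [14*sin(21x)]
= 14 * cos(21x) * d/dx(21x)
= 14 * 21 * cos(21x)
= 294 * cos(21x)
Evaluate at x = 0:
= 294 * cos(0)
= 294 * 1
= 294

294


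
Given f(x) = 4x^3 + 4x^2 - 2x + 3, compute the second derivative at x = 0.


First derivative:
f'(x) = 12x^2 + 8x - 2
Second derivative:
f''(x) = 24x + 8
Substitute x = 0:
f''(0) = 24 * 0 + 8
= 0 + 8
= 8

8


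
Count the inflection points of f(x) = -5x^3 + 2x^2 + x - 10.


Inflection points occur where f''(x) = 0 and concavity changes.
f(x) = -5x^3 + 2x^2 + x - 10
f'(x) = -15x^2 + 4x + 1
f''(x) = -30x + 4
Set f''(x) = 0:
-30x + 4 = 0
x = -4 / (-30) = 2/15
Since f''(x) is linear (degree 1), it changes sign at this point.
Therefore there is exactly 1 inflection point.

1


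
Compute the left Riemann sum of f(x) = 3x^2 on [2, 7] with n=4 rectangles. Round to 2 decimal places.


Left Riemann sum uses left endpoints of each subinterval.
Interval: [2, 7], n = 4
dx = (7 - 2) / 4 = 5/4
Left endpoints: [2, 13/4, 9/2, 23/4]
f values: [12, 507/16, 243/4, 1587/16]
Sum = dx * (sum of f values)
= 5/4 * 1629/8
= 8145/32 ≈ 254.53

254.53


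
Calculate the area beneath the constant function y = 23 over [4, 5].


The area under a constant function y = 23 is a rectangle.
Width = 5 - 4 = 1
Height = 23
Area = width * height
= 1 * 23
= 23

23


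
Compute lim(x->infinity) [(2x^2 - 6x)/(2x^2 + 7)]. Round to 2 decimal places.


For limits at infinity with equal-degree polynomials,
we compare leading coefficients.
Numerator leading term: 2x^2
Denominator leading term: 2x^2
Divide both by x^2:
lim = (2 - 6/x) / (2 + 7/x^2)
As x -> infinity, the 1/x and 1/x^2 terms vanish:
= 2/2 = 1 = 1.00

1.00


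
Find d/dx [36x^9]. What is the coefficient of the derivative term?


We apply the power rule: d/dx [ax^n] = a*n * x^(n-1)
d/dx [36x^9]
= 36 * 9 * x^(9-1)
= 324x^8
The coefficient is 324

324


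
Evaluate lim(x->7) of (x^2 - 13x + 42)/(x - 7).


Direct substitution gives 0/0, so we factor the numerator.
Factor: (x^2 - 13x + 42) = (x - 7)(x - 6)
Cancel the common factor (x - 7):
(x^2 - 13x + 42)/(x - 7) = (x - 6)
Now substitute x = 7:
= (7) - (6) = 1

1


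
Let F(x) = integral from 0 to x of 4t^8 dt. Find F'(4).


By the Fundamental Theorem of Calculus (Part 1):
If F(x) = integral from 0 to x of f(t) dt, then F'(x) = f(x)
Here f(t) = 4t^8
So F'(x) = 4x^8
Evaluate at x = 4:
F'(4) = 4 * 4^8
= 4 * 65536
= 262144

262144


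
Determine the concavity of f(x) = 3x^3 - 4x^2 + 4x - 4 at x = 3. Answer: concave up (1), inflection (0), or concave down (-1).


Concavity is determined by the sign of f''(x).
f(x) = 3x^3 - 4x^2 + 4x - 4
f'(x) = 9x^2 - 8x + 4
f''(x) = 18x - 8
f''(3) = 18 * 3 - 8
= 54 - 8
= 46
Since f''(3) > 0, the function is concave up (1)

1


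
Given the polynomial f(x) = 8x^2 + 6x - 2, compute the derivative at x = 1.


Differentiate term by term using power and sum rules:
f(x) = 8x^2 + 6x - 2
f'(x) = 16x + 6
Substitute x = 1:
f'(1) = 16 * 1 + 6
= 16 + 6
= 22

22


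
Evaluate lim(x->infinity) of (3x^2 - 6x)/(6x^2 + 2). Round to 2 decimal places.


For limits at infinity with equal-degree polynomials,
we compare leading coefficients.
Numerator leading term: 3x^2
Denominator leading term: 6x^2
Divide both by x^2:
lim = (3 - 6/x) / (6 + 2/x^2)
As x -> infinity, the 1/x and 1/x^2 terms vanish:
= 3/6 = 1/2 = 0.50

0.50


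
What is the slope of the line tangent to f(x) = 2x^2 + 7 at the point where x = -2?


The slope of the tangent line equals f'(x) at the point.
f(x) = 2x^2 + 7
f'(x) = 4x
At x = -2:
f'(-2) = 4 * (-2) + 0
= -8 + 0
= -8

-8


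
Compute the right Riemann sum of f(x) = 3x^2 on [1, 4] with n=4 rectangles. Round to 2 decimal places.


Right Riemann sum uses right endpoints of each subinterval.
Interval: [1, 4], n = 4
dx = (4 - 1) / 4 = 3/4
Right endpoints: [7/4, 5/2, 13/4, 4]
f values: [147/16, 75/4, 507/16, 48]
Sum = dx * (sum of f values)
= 3/4 * 861/8
= 2583/32 ≈ 80.72

80.72


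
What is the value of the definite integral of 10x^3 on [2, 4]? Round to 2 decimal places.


Find the antiderivative of 10x^3:
F(x) = 10/4 * x^4
Apply the Fundamental Theorem of Calculus:
F(4) - F(2)
= 10/4 * 4^4 - 10/4 * 2^4
= 10/4 * (256 - 16)
= 10/4 * 240
= 600 = 600.00

600.00


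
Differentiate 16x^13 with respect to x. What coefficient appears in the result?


We apply the power rule: d/dx [ax^n] = a*n * x^(n-1)
d/dx [16x^13]
= 16 * 13 * x^(13-1)
= 208x^12
The coefficient is 208

208


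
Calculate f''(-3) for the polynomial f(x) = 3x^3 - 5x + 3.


First derivative:
f'(x) = 9x^2 - 5
Second derivative:
f''(x) = 18x
Substitute x = -3:
f''(-3) = 18 * (-3) + 0
= -54 + 0
= -54

-54


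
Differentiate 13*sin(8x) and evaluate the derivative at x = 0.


Apply the chain rule to differentiate 13*sin(8x):
d/dx [13*sin(8x)]
= 13 * cos(8x) * d/dx(8x)
= 13 * 8 * cos(8x)
= 104 * cos(8x)
Evaluate at x = 0:
= 104 * cos(0)
= 104 * 1
= 104

104


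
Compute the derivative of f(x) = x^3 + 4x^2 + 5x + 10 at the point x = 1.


Differentiate f(x) = x^3 + 4x^2 + 5x + 10 term by term:
f'(x) = 3x^2 + 8x + 5
Substitute x = 1:
f'(1) = 3 * 1^2 + 8 * 1 + 5
= 3 + 8 + 5
= 16

16


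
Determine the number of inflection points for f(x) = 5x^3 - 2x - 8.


Inflection points occur where f''(x) = 0 and concavity changes.
f(x) = 5x^3 - 2x - 8
f'(x) = 15x^2 - 2
f''(x) = 30x
Set f''(x) = 0:
30x = 0
x = 0 / 30 = 0
Since f''(x) is linear (degree 1), it changes sign at this point.
Therefore there is exactly 1 inflection point.

1


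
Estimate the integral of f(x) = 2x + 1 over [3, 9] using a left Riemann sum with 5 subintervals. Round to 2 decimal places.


Left Riemann sum uses left endpoints of each subinterval.
Interval: [3, 9], n = 5
dx = (9 - 3) / 5 = 6/5
Left endpoints: [3, 21/5, 27/5, 33/5, 39/5]
f values: [7, 47/5, 59/5, 71/5, 83/5]
Sum = dx * (sum of f values)
= 6/5 * 59
= 354/5 = 70.80

70.80


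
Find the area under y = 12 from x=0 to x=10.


The area under a constant function y = 12 is a rectangle.
Width = 10 - 0 = 10
Height = 12
Area = width * height
= 10 * 12
= 120

120


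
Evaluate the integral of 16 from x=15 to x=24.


The integral of a constant k over [a, b] equals k * (b - a).
integral from 15 to 24 of 16 dx
= 16 * (24 - 15)
= 16 * 9
= 144

144


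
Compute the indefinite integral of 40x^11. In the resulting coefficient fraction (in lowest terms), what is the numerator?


Apply the power rule for integration:
integral of ax^n dx = a/(n+1) * x^(n+1) + C
integral of 40x^11 dx
= 40/12 * x^12 + C
= 10/3 * x^12 + C
The coefficient in lowest terms is 10/3, and its numerator is 10

10


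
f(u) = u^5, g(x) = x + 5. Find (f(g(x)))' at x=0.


Using the chain rule: (f(g(x)))' = f'(g(x)) * g'(x)
First, find g(0):
g(0) = 1 * 0 + 5 = 5
Next, f'(u) = 5u^4
And g'(x) = 1
So f'(g(0)) * g'(0)
= 5 * 5^4 * 1
= 5 * 625 * 1
= 3125

3125


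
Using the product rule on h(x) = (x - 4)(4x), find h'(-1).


Let u(x) = x - 4 and v(x) = 4x
u'(x) = 1
v'(x) = 4
Product rule: h'(x) = u'(x)*v(x) + u(x)*v'(x)
= 1 * (4x) + (x - 4) * 4
At x = -1:
u(-1) = 1 * (-1) - 4 = -5
v(-1) = 4 * (-1) + 0 = -4
h'(-1) = 1 * (-4) + (-5) * 4
= -4 - 20
= -24

-24


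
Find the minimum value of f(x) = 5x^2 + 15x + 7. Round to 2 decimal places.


For a quadratic f(x) = ax^2 + bx + c with a > 0, the minimum is at the vertex.
Vertex x-coordinate: x = -b/(2a)
x = -(15) / (2 * 5)
x = -15/10 = -3/2
Substitute back to find the minimum value:
f(-3/2) = 5 * (-3/2)^2 + 15 * (-3/2) + 7
= 45/4 - 45/2 + 7
= -17/4 = -4.25

-4.25


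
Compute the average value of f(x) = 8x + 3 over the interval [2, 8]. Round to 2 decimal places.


Average value = 1/(b-a) * integral from a to b of f(x) dx
First compute the integral of 8x + 3:
F(x) = 4x^2 + 3x
F(8) = 4 * 64 + 3 * 8 = 280
F(2) = 4 * 4 + 3 * 2 = 22
Integral = 280 - 22 = 258
Average = 258 / (8 - 2) = 258 / 6
= 43 = 43.00

43.00


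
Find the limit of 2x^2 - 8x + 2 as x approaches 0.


Since polynomials are continuous, we use direct substitution.
lim(x->0) of 2x^2 - 8x + 2
= 2 * 0^2 - 8 * 0 + 2
= 0 + 0 + 2
= 2

2


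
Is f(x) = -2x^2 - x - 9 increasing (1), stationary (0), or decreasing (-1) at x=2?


Compute f'(x) to determine behavior:
f'(x) = -4x - 1
f'(2) = -4 * 2 - 1
= -8 - 1
= -9
Since f'(2) < 0, the function is decreasing (-1)

-1


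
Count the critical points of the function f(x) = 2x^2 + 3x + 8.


Find where f'(x) = 0:
f'(x) = 4x + 3
Set f'(x) = 0:
4x + 3 = 0
x = -3 / 4 = -3/4
This is a linear equation in x, so there is exactly one solution.
Number of critical points: 1

1


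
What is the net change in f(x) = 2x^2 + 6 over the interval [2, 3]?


Net change = f(b) - f(a)
f(x) = 2x^2 + 6
Compute f(3):
f(3) = 2 * 3^2 + 0 * 3 + 6
= 18 + 0 + 6
= 24
Compute f(2):
f(2) = 2 * 2^2 + 0 * 2 + 6
= 8 + 0 + 6
= 14
Net change = 24 - 14 = 10

10


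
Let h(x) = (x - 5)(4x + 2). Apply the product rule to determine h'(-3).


Let u(x) = x - 5 and v(x) = 4x + 2
u'(x) = 1
v'(x) = 4
Product rule: h'(x) = u'(x)*v(x) + u(x)*v'(x)
= 1 * (4x + 2) + (x - 5) * 4
At x = -3:
u(-3) = 1 * (-3) - 5 = -8
v(-3) = 4 * (-3) + 2 = -10
h'(-3) = 1 * (-10) + (-8) * 4
= -10 - 32
= -42

-42


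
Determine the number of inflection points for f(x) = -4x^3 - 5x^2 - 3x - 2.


Inflection points occur where f''(x) = 0 and concavity changes.
f(x) = -4x^3 - 5x^2 - 3x - 2
f'(x) = -12x^2 - 10x - 3
f''(x) = -24x - 10
Set f''(x) = 0:
-24x - 10 = 0
x = 10 / (-24) = -5/12
Since f''(x) is linear (degree 1), it changes sign at this point.
Therefore there is exactly 1 inflection point.

1


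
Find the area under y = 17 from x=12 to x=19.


The area under a constant function y = 17 is a rectangle.
Width = 19 - 12 = 7
Height = 17
Area = width * height
= 7 * 17
= 119

119


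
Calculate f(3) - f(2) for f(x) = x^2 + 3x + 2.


Net change = f(b) - f(a)
f(x) = x^2 + 3x + 2
Compute f(3):
f(3) = 1 * 3^2 + 3 * 3 + 2
= 9 + 9 + 2
= 20
Compute f(2):
f(2) = 1 * 2^2 + 3 * 2 + 2
= 4 + 6 + 2
= 12
Net change = 20 - 12 = 8

8


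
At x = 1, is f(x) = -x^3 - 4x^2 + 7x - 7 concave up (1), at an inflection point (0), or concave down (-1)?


Concavity is determined by the sign of f''(x).
f(x) = -x^3 - 4x^2 + 7x - 7
f'(x) = -3x^2 - 8x + 7
f''(x) = -6x - 8
f''(1) = -6 * 1 - 8
= -6 - 8
= -14
Since f''(1) < 0, the function is concave down (-1)

-1


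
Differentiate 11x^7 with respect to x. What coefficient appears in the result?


We apply the power rule: d/dx [ax^n] = a*n * x^(n-1)
d/dx [11x^7]
= 11 * 7 * x^(7-1)
= 77x^6
The coefficient is 77

77


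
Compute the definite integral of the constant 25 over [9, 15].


The integral of a constant k over [a, b] equals k * (b - a).
integral from 9 to 15 of 25 dx
= 25 * (15 - 9)
= 25 * 6
= 150

150


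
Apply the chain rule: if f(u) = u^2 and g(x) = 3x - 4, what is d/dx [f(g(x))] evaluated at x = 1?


Using the chain rule: (f(g(x)))' = f'(g(x)) * g'(x)
First, find g(1):
g(1) = 3 * 1 - 4 = -1
Next, f'(u) = 2u
And g'(x) = 3
So f'(g(1)) * g'(1)
= 2 * (-1) * 3
= -6

-6


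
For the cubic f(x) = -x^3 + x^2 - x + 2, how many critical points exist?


Find where f'(x) = 0:
f(x) = -x^3 + x^2 - x + 2
f'(x) = -3x^2 + 2x - 1
This is a quadratic in x. Use the discriminant to count real roots.
Discriminant = (2)^2 - 4 * (-3) * (-1)
= 4 - 12
= -8
Since discriminant < 0, f'(x) = 0 has no real solutions.
Number of critical points: 0

0


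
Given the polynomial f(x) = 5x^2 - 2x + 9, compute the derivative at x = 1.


Differentiate term by term using power and sum rules:
f(x) = 5x^2 - 2x + 9
f'(x) = 10x - 2
Substitute x = 1:
f'(1) = 10 * 1 - 2
= 10 - 2
= 8

8


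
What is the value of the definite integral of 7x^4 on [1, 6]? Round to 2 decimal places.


Find the antiderivative of 7x^4:
F(x) = 7/5 * x^5
Apply the Fundamental Theorem of Calculus:
F(6) - F(1)
= 7/5 * 6^5 - 7/5 * 1^5
= 7/5 * (7776 - 1)
= 7/5 * 7775
= 10885 = 10885.00

10885.00


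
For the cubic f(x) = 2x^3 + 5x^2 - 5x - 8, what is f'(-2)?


Differentiate f(x) = 2x^3 + 5x^2 - 5x - 8 term by term:
f'(x) = 6x^2 + 10x - 5
Substitute x = -2:
f'(-2) = 6 * (-2)^2 + 10 * (-2) - 5
= 24 - 20 - 5
= -1

-1


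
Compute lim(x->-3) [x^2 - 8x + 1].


Since polynomials are continuous, we use direct substitution.
lim(x->-3) of x^2 - 8x + 1
= 1 * (-3)^2 - 8 * (-3) + 1
= 9 + 24 + 1
= 34

34


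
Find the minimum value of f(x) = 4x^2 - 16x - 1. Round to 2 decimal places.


For a quadratic f(x) = ax^2 + bx + c with a > 0, the minimum is at the vertex.
Vertex x-coordinate: x = -b/(2a)
x = -(-16) / (2 * 4)
x = 16/8 = 2
Substitute back to find the minimum value:
f(2) = 4 * 2^2 - 16 * 2 - 1
= 16 - 32 - 1
= -17 = -17.00

-17.00


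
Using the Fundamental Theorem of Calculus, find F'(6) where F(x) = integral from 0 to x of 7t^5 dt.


By the Fundamental Theorem of Calculus (Part 1):
If F(x) = integral from 0 to x of f(t) dt, then F'(x) = f(x)
Here f(t) = 7t^5
So F'(x) = 7x^5
Evaluate at x = 6:
F'(6) = 7 * 6^5
= 7 * 7776
= 54432

54432


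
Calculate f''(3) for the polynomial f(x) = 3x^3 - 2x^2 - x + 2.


First derivative:
f'(x) = 9x^2 - 4x - 1
Second derivative:
f''(x) = 18x - 4
Substitute x = 3:
f''(3) = 18 * 3 - 4
= 54 - 4
= 50

50


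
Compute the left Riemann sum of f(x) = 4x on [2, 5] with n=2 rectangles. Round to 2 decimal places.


Left Riemann sum uses left endpoints of each subinterval.
Interval: [2, 5], n = 2
dx = (5 - 2) / 2 = 3/2
Left endpoints: [2, 7/2]
f values: [8, 14]
Sum = dx * (sum of f values)
= 3/2 * 22
= 33 = 33.00

33.00


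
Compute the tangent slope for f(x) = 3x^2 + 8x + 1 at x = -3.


The slope of the tangent line equals f'(x) at the point.
f(x) = 3x^2 + 8x + 1
f'(x) = 6x + 8
At x = -3:
f'(-3) = 6 * (-3) + 8
= -18 + 8
= -10

-10


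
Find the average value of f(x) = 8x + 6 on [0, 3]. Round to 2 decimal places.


Average value = 1/(b-a) * integral from a to b of f(x) dx
First compute the integral of 8x + 6:
F(x) = 4x^2 + 6x
F(3) = 4 * 9 + 6 * 3 = 54
F(0) = 4 * 0 + 6 * 0 = 0
Integral = 54 - 0 = 54
Average = 54 / (3 - 0) = 54 / 3
= 18 = 18.00

18.00


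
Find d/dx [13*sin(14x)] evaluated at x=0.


Apply the chain rule to differentiate 13*sin(14x):
d/dx [13*sin(14x)]
= 13 * cos(14x) * d/dx(14x)
= 13 * 14 * cos(14x)
= 182 * cos(14x)
Evaluate at x = 0:
= 182 * cos(0)
= 182 * 1
= 182

182


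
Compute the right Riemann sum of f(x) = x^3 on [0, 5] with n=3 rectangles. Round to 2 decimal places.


Right Riemann sum uses right endpoints of each subinterval.
Interval: [0, 5], n = 3
dx = (5 - 0) / 3 = 5/3
Right endpoints: [5/3, 10/3, 5]
f values: [125/27, 1000/27, 125]
Sum = dx * (sum of f values)
= 5/3 * 500/3
= 2500/9 ≈ 277.78

277.78


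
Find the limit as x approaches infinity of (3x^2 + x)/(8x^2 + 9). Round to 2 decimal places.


For limits at infinity with equal-degree polynomials,
we compare leading coefficients.
Numerator leading term: 3x^2
Denominator leading term: 8x^2
Divide both by x^2:
lim = (3 + 1/x) / (8 + 9/x^2)
As x -> infinity, the 1/x and 1/x^2 terms vanish:
= 3/8 ≈ 0.38

0.38


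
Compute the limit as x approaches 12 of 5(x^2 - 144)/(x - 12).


Direct substitution gives 0/0, so we factor the numerator.
Factor: 5(x^2 - 144) = 5 * (x - 12)(x + 12)
Cancel the common factor (x - 12):
5(x^2 - 144)/(x - 12) = 5 * (x + 12)
Now substitute x = 12:
= 5 * (12 + 12) = 120

120


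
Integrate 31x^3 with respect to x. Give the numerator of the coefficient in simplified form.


Apply the power rule for integration:
integral of ax^n dx = a/(n+1) * x^(n+1) + C
integral of 31x^3 dx
= 31/4 * x^4 + C
The coefficient in lowest terms is 31/4, and its numerator is 31

31


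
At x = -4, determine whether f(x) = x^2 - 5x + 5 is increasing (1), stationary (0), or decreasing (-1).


Compute f'(x) to determine behavior:
f'(x) = 2x - 5
f'(-4) = 2 * (-4) - 5
= -8 - 5
= -13
Since f'(-4) < 0, the function is decreasing (-1)

-1


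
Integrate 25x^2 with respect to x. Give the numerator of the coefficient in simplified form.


Apply the power rule for integration:
integral of ax^n dx = a/(n+1) * x^(n+1) + C
integral of 25x^2 dx
= 25/3 * x^3 + C
The coefficient in lowest terms is 25/3, and its numerator is 25

25


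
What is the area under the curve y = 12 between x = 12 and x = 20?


The area under a constant function y = 12 is a rectangle.
Width = 20 - 12 = 8
Height = 12
Area = width * height
= 8 * 12
= 96

96


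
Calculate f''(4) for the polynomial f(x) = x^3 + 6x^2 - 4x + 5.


First derivative:
f'(x) = 3x^2 + 12x - 4
Second derivative:
f''(x) = 6x + 12
Substitute x = 4:
f''(4) = 6 * 4 + 12
= 24 + 12
= 36

36


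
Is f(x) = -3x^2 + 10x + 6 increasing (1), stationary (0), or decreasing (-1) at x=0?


Compute f'(x) to determine behavior:
f'(x) = -6x + 10
f'(0) = -6 * 0 + 10
= 0 + 10
= 10
Since f'(0) > 0, the function is increasing (1)

1


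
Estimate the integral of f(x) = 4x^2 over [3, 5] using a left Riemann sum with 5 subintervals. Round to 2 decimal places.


Left Riemann sum uses left endpoints of each subinterval.
Interval: [3, 5], n = 5
dx = (5 - 3) / 5 = 2/5
Left endpoints: [3, 17/5, 19/5, 21/5, 23/5]
f values: [36, 1156/25, 1444/25, 1764/25, 2116/25]
Sum = dx * (sum of f values)
= 2/5 * 1476/5
= 2952/25 = 118.08

118.08


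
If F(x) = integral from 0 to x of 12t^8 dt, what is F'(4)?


By the Fundamental Theorem of Calculus (Part 1):
If F(x) = integral from 0 to x of f(t) dt, then F'(x) = f(x)
Here f(t) = 12t^8
So F'(x) = 12x^8
Evaluate at x = 4:
F'(4) = 12 * 4^8
= 12 * 65536
= 786432

786432


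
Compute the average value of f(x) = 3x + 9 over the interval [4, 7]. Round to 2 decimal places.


Average value = 1/(b-a) * integral from a to b of f(x) dx
First compute the integral of 3x + 9:
F(x) = (3/2)x^2 + 9x
F(7) = 3/2 * 49 + 9 * 7 = 273/2
F(4) = 3/2 * 16 + 9 * 4 = 60
Integral = 273/2 - 60 = 153/2
Average = (153/2) / (7 - 4) = (153/2) / 3
= 51/2 = 25.50

25.50


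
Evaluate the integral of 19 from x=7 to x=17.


The integral of a constant k over [a, b] equals k * (b - a).
integral from 7 to 17 of 19 dx
= 19 * (17 - 7)
= 19 * 10
= 190

190


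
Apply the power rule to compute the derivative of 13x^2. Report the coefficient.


We apply the power rule: d/dx [ax^n] = a*n * x^(n-1)
d/dx [13x^2]
= 13 * 2 * x^(2-1)
= 26x
The coefficient is 26

26


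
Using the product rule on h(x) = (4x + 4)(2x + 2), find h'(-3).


Let u(x) = 4x + 4 and v(x) = 2x + 2
u'(x) = 4
v'(x) = 2
Product rule: h'(x) = u'(x)*v(x) + u(x)*v'(x)
= 4 * (2x + 2) + (4x + 4) * 2
At x = -3:
u(-3) = 4 * (-3) + 4 = -8
v(-3) = 2 * (-3) + 2 = -4
h'(-3) = 4 * (-4) + (-8) * 2
= -16 - 16
= -32

-32


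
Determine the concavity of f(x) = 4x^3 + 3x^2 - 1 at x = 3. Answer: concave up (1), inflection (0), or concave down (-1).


Concavity is determined by the sign of f''(x).
f(x) = 4x^3 + 3x^2 - 1
f'(x) = 12x^2 + 6x
f''(x) = 24x + 6
f''(3) = 24 * 3 + 6
= 72 + 6
= 78
Since f''(3) > 0, the function is concave up (1)

1


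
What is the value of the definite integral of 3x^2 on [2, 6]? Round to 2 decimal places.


Find the antiderivative of 3x^2:
F(x) = 3/3 * x^3
Apply the Fundamental Theorem of Calculus:
F(6) - F(2)
= 3/3 * 6^3 - 3/3 * 2^3
= 3/3 * (216 - 8)
= 3/3 * 208
= 208 = 208.00

208.00


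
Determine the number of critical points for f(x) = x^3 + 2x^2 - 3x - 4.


Find where f'(x) = 0:
f(x) = x^3 + 2x^2 - 3x - 4
f'(x) = 3x^2 + 4x - 3
This is a quadratic in x. Use the discriminant to count real roots.
Discriminant = (4)^2 - 4 * 3 * (-3)
= 16 - (-36)
= 52
Since discriminant > 0, f'(x) = 0 has 2 real solutions.
Number of critical points: 2

2


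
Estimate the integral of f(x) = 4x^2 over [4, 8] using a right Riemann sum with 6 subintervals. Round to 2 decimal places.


Right Riemann sum uses right endpoints of each subinterval.
Interval: [4, 8], n = 6
dx = (8 - 4) / 6 = 2/3
Right endpoints: [14/3, 16/3, 6, 20/3, 22/3, 8]
f values: [784/9, 1024/9, 144, 1600/9, 1936/9, 256]
Sum = dx * (sum of f values)
= 2/3 * 8944/9
= 17888/27 ≈ 662.52

662.52


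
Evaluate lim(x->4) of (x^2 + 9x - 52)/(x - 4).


Direct substitution gives 0/0, so we factor the numerator.
Factor: (x^2 + 9x - 52) = (x - 4)(x + 13)
Cancel the common factor (x - 4):
(x^2 + 9x - 52)/(x - 4) = (x + 13)
Now substitute x = 4:
= (4) - (-13) = 17

17


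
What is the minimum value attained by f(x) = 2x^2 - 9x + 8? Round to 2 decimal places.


For a quadratic f(x) = ax^2 + bx + c with a > 0, the minimum is at the vertex.
Vertex x-coordinate: x = -b/(2a)
x = -(-9) / (2 * 2)
x = 9/4
Substitute back to find the minimum value:
f(9/4) = 2 * (9/4)^2 - 9 * (9/4) + 8
= 81/8 - 81/4 + 8
= -17/8 ≈ -2.13

-2.13


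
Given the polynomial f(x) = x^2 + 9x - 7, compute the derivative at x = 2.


Differentiate term by term using power and sum rules:
f(x) = x^2 + 9x - 7
f'(x) = 2x + 9
Substitute x = 2:
f'(2) = 2 * 2 + 9
= 4 + 9
= 13

13


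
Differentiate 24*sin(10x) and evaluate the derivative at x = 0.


Apply the chain rule to differentiate 24*sin(10x):
d/dx [24*sin(10x)]
= 24 * cos(10x) * d/dx(10x)
= 24 * 10 * cos(10x)
= 240 * cos(10x)
Evaluate at x = 0:
= 240 * cos(0)
= 240 * 1
= 240

240


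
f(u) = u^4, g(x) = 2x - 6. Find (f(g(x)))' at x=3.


Using the chain rule: (f(g(x)))' = f'(g(x)) * g'(x)
First, find g(3):
g(3) = 2 * 3 - 6 = 0
Next, f'(u) = 4u^3
And g'(x) = 2
So f'(g(3)) * g'(3)
= 4 * 0^3 * 2
= 4 * 0 * 2
= 0

0


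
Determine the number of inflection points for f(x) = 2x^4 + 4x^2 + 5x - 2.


Inflection points occur where f''(x) = 0 and concavity changes.
f(x) = 2x^4 + 4x^2 + 5x - 2
f'(x) = 8x^3 + 8x + 5
f''(x) = 24x^2 + 8
This is a quadratic in x. Use the discriminant to count real roots.
Discriminant = (0)^2 - 4 * 24 * 8
= 0 - 768
= -768
Since discriminant < 0, f''(x) = 0 has no real solutions.
Number of inflection points: 0

0


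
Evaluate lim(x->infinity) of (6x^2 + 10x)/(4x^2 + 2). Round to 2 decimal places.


For limits at infinity with equal-degree polynomials,
we compare leading coefficients.
Numerator leading term: 6x^2
Denominator leading term: 4x^2
Divide both by x^2:
lim = (6 + 10/x) / (4 + 2/x^2)
As x -> infinity, the 1/x and 1/x^2 terms vanish:
= 6/4 = 3/2 = 1.50

1.50


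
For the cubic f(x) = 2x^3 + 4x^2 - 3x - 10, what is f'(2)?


Differentiate f(x) = 2x^3 + 4x^2 - 3x - 10 term by term:
f'(x) = 6x^2 + 8x - 3
Substitute x = 2:
f'(2) = 6 * 2^2 + 8 * 2 - 3
= 24 + 16 - 3
= 37

37


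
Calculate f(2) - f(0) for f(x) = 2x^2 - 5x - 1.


Net change = f(b) - f(a)
f(x) = 2x^2 - 5x - 1
Compute f(2):
f(2) = 2 * 2^2 - 5 * 2 - 1
= 8 - 10 - 1
= -3
Compute f(0):
f(0) = 2 * 0^2 - 5 * 0 - 1
= 0 + 0 - 1
= -1
Net change = -3 - (-1) = -2

-2


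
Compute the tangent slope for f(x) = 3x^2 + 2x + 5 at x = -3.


The slope of the tangent line equals f'(x) at the point.
f(x) = 3x^2 + 2x + 5
f'(x) = 6x + 2
At x = -3:
f'(-3) = 6 * (-3) + 2
= -18 + 2
= -16

-16


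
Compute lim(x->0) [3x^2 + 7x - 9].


Since polynomials are continuous, we use direct substitution.
lim(x->0) of 3x^2 + 7x - 9
= 3 * 0^2 + 7 * 0 - 9
= 0 + 0 - 9
= -9

-9


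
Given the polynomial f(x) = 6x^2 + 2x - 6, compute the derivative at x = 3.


Differentiate term by term using power and sum rules:
f(x) = 6x^2 + 2x - 6
f'(x) = 12x + 2
Substitute x = 3:
f'(3) = 12 * 3 + 2
= 36 + 2
= 38

38


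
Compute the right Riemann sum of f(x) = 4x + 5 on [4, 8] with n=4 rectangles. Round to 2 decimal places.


Right Riemann sum uses right endpoints of each subinterval.
Interval: [4, 8], n = 4
dx = (8 - 4) / 4 = 1
Right endpoints: [5, 6, 7, 8]
f values: [25, 29, 33, 37]
Sum = dx * (sum of f values)
= 1 * 124
= 124 = 124.00

124.00


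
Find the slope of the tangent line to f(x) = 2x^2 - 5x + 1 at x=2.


The slope of the tangent line equals f'(x) at the point.
f(x) = 2x^2 - 5x + 1
f'(x) = 4x - 5
At x = 2:
f'(2) = 4 * 2 - 5
= 8 - 5
= 3

3


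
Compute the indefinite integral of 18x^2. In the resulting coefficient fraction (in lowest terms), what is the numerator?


Apply the power rule for integration:
integral of ax^n dx = a/(n+1) * x^(n+1) + C
integral of 18x^2 dx
= 18/3 * x^3 + C
= 6 * x^3 + C
The coefficient in lowest terms is 6 = 6/1, so its numerator is 6

6


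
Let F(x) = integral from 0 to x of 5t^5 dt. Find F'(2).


By the Fundamental Theorem of Calculus (Part 1):
If F(x) = integral from 0 to x of f(t) dt, then F'(x) = f(x)
Here f(t) = 5t^5
So F'(x) = 5x^5
Evaluate at x = 2:
F'(2) = 5 * 2^5
= 5 * 32
= 160

160


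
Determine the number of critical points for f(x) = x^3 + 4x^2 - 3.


Find where f'(x) = 0:
f(x) = x^3 + 4x^2 - 3
f'(x) = 3x^2 + 8x
This is a quadratic in x. Use the discriminant to count real roots.
Discriminant = (8)^2 - 4 * 3 * 0
= 64 - 0
= 64
Since discriminant > 0, f'(x) = 0 has 2 real solutions.
Number of critical points: 2

2


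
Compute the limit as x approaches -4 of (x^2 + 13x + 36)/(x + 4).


Direct substitution gives 0/0, so we factor the numerator.
Factor: (x^2 + 13x + 36) = (x + 4)(x + 9)
Cancel the common factor (x + 4):
(x^2 + 13x + 36)/(x + 4) = (x + 9)
Now substitute x = -4:
= (-4) - (-9) = 5

5


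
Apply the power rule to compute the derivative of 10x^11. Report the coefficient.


We apply the power rule: d/dx [ax^n] = a*n * x^(n-1)
d/dx [10x^11]
= 10 * 11 * x^(11-1)
= 110x^10
The coefficient is 110

110


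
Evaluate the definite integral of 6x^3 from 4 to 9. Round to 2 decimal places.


Find the antiderivative of 6x^3:
F(x) = 6/4 * x^4
Apply the Fundamental Theorem of Calculus:
F(9) - F(4)
= 6/4 * 9^4 - 6/4 * 4^4
= 6/4 * (6561 - 256)
= 6/4 * 6305
= 18915/2 = 9457.50

9457.50


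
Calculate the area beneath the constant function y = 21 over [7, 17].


The area under a constant function y = 21 is a rectangle.
Width = 17 - 7 = 10
Height = 21
Area = width * height
= 10 * 21
= 210

210


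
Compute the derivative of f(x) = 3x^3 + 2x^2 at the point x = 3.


Differentiate f(x) = 3x^3 + 2x^2 term by term:
f'(x) = 9x^2 + 4x
Substitute x = 3:
f'(3) = 9 * 3^2 + 4 * 3 + 0
= 81 + 12 + 0
= 93

93


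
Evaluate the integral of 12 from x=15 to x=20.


The integral of a constant k over [a, b] equals k * (b - a).
integral from 15 to 20 of 12 dx
= 12 * (20 - 15)
= 12 * 5
= 60

60


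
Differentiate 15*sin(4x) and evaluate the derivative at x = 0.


Apply the chain rule to differentiate 15*sin(4x):
d/dx [15*sin(4x)]
= 15 * cos(4x) * d/dx(4x)
= 15 * 4 * cos(4x)
= 60 * cos(4x)
Evaluate at x = 0:
= 60 * cos(0)
= 60 * 1
= 60

60


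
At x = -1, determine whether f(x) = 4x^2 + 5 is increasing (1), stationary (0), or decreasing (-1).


Compute f'(x) to determine behavior:
f'(x) = 8x
f'(-1) = 8 * (-1) + 0
= -8 + 0
= -8
Since f'(-1) < 0, the function is decreasing (-1)

-1


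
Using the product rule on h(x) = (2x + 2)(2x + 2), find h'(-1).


Let u(x) = 2x + 2 and v(x) = 2x + 2
u'(x) = 2
v'(x) = 2
Product rule: h'(x) = u'(x)*v(x) + u(x)*v'(x)
= 2 * (2x + 2) + (2x + 2) * 2
At x = -1:
u(-1) = 2 * (-1) + 2 = 0
v(-1) = 2 * (-1) + 2 = 0
h'(-1) = 2 * 0 + 0 * 2
= 0 + 0
= 0

0


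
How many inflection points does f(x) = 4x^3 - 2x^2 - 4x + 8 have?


Inflection points occur where f''(x) = 0 and concavity changes.
f(x) = 4x^3 - 2x^2 - 4x + 8
f'(x) = 12x^2 - 4x - 4
f''(x) = 24x - 4
Set f''(x) = 0:
24x - 4 = 0
x = 4 / 24 = 1/6
Since f''(x) is linear (degree 1), it changes sign at this point.
Therefore there is exactly 1 inflection point.

1


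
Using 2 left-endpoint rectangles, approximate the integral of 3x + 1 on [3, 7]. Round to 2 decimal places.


Left Riemann sum uses left endpoints of each subinterval.
Interval: [3, 7], n = 2
dx = (7 - 3) / 2 = 2
Left endpoints: [3, 5]
f values: [10, 16]
Sum = dx * (sum of f values)
= 2 * 26
= 52 = 52.00

52.00


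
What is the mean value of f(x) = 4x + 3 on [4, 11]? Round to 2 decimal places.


Average value = 1/(b-a) * integral from a to b of f(x) dx
First compute the integral of 4x + 3:
F(x) = 2x^2 + 3x
F(11) = 2 * 121 + 3 * 11 = 275
F(4) = 2 * 16 + 3 * 4 = 44
Integral = 275 - 44 = 231
Average = 231 / (11 - 4) = 231 / 7
= 33 = 33.00

33.00


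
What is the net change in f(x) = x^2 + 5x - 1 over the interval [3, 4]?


Net change = f(b) - f(a)
f(x) = x^2 + 5x - 1
Compute f(4):
f(4) = 1 * 4^2 + 5 * 4 - 1
= 16 + 20 - 1
= 35
Compute f(3):
f(3) = 1 * 3^2 + 5 * 3 - 1
= 9 + 15 - 1
= 23
Net change = 35 - 23 = 12

12


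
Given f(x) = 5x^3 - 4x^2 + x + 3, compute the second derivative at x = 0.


First derivative:
f'(x) = 15x^2 - 8x + 1
Second derivative:
f''(x) = 30x - 8
Substitute x = 0:
f''(0) = 30 * 0 - 8
= 0 - 8
= -8

-8


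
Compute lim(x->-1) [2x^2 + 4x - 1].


Since polynomials are continuous, we use direct substitution.
lim(x->-1) of 2x^2 + 4x - 1
= 2 * (-1)^2 + 4 * (-1) - 1
= 2 - 4 - 1
= -3

-3


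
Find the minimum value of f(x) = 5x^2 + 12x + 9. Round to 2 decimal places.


For a quadratic f(x) = ax^2 + bx + c with a > 0, the minimum is at the vertex.
Vertex x-coordinate: x = -b/(2a)
x = -(12) / (2 * 5)
x = -12/10 = -6/5
Substitute back to find the minimum value:
f(-6/5) = 5 * (-6/5)^2 + 12 * (-6/5) + 9
= 36/5 - 72/5 + 9
= 9/5 = 1.80

1.80


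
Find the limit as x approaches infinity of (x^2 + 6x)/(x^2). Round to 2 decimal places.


For limits at infinity with equal-degree polynomials,
we compare leading coefficients.
Numerator leading term: x^2
Denominator leading term: x^2
Divide both by x^2:
lim = (1 + 6/x) / (1)
As x -> infinity, the 1/x and 1/x^2 terms vanish:
= 1/1 = 1 = 1.00

1.00


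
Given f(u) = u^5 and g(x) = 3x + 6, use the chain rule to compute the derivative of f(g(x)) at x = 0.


Using the chain rule: (f(g(x)))' = f'(g(x)) * g'(x)
First, find g(0):
g(0) = 3 * 0 + 6 = 6
Next, f'(u) = 5u^4
And g'(x) = 3
So f'(g(0)) * g'(0)
= 5 * 6^4 * 3
= 5 * 1296 * 3
= 19440

19440


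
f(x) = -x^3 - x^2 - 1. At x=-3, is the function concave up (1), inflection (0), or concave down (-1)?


Concavity is determined by the sign of f''(x).
f(x) = -x^3 - x^2 - 1
f'(x) = -3x^2 - 2x
f''(x) = -6x - 2
f''(-3) = -6 * (-3) - 2
= 18 - 2
= 16
Since f''(-3) > 0, the function is concave up (1)

1


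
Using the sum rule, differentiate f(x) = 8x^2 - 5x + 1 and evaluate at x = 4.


Differentiate term by term using power and sum rules:
f(x) = 8x^2 - 5x + 1
f'(x) = 16x - 5
Substitute x = 4:
f'(4) = 16 * 4 - 5
= 64 - 5
= 59

59


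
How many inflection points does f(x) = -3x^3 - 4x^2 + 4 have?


Inflection points occur where f''(x) = 0 and concavity changes.
f(x) = -3x^3 - 4x^2 + 4
f'(x) = -9x^2 - 8x
f''(x) = -18x - 8
Set f''(x) = 0:
-18x - 8 = 0
x = 8 / (-18) = -4/9
Since f''(x) is linear (degree 1), it changes sign at this point.
Therefore there is exactly 1 inflection point.

1


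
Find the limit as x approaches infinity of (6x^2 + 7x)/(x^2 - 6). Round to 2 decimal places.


For limits at infinity with equal-degree polynomials,
we compare leading coefficients.
Numerator leading term: 6x^2
Denominator leading term: x^2
Divide both by x^2:
lim = (6 + 7/x) / (1 - 6/x^2)
As x -> infinity, the 1/x and 1/x^2 terms vanish:
= 6/1 = 6 = 6.00

6.00


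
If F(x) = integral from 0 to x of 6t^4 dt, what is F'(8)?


By the Fundamental Theorem of Calculus (Part 1):
If F(x) = integral from 0 to x of f(t) dt, then F'(x) = f(x)
Here f(t) = 6t^4
So F'(x) = 6x^4
Evaluate at x = 8:
F'(8) = 6 * 8^4
= 6 * 4096
= 24576

24576


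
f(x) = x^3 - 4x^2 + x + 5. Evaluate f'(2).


Differentiate f(x) = x^3 - 4x^2 + x + 5 term by term:
f'(x) = 3x^2 - 8x + 1
Substitute x = 2:
f'(2) = 3 * 2^2 - 8 * 2 + 1
= 12 - 16 + 1
= -3

-3


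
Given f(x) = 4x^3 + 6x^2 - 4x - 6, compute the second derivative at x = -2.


First derivative:
f'(x) = 12x^2 + 12x - 4
Second derivative:
f''(x) = 24x + 12
Substitute x = -2:
f''(-2) = 24 * (-2) + 12
= -48 + 12
= -36

-36


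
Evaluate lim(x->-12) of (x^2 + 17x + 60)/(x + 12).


Direct substitution gives 0/0, so we factor the numerator.
Factor: (x^2 + 17x + 60) = (x + 12)(x + 5)
Cancel the common factor (x + 12):
(x^2 + 17x + 60)/(x + 12) = (x + 5)
Now substitute x = -12:
= (-12) - (-5) = -7

-7


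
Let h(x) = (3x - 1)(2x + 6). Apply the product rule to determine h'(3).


Let u(x) = 3x - 1 and v(x) = 2x + 6
u'(x) = 3
v'(x) = 2
Product rule: h'(x) = u'(x)*v(x) + u(x)*v'(x)
= 3 * (2x + 6) + (3x - 1) * 2
At x = 3:
u(3) = 3 * 3 - 1 = 8
v(3) = 2 * 3 + 6 = 12
h'(3) = 3 * 12 + 8 * 2
= 36 + 16
= 52

52


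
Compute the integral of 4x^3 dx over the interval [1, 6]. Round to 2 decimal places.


Find the antiderivative of 4x^3:
F(x) = 4/4 * x^4
Apply the Fundamental Theorem of Calculus:
F(6) - F(1)
= 4/4 * 6^4 - 4/4 * 1^4
= 4/4 * (1296 - 1)
= 4/4 * 1295
= 1295 = 1295.00

1295.00


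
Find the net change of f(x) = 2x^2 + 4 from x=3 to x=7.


Net change = f(b) - f(a)
f(x) = 2x^2 + 4
Compute f(7):
f(7) = 2 * 7^2 + 0 * 7 + 4
= 98 + 0 + 4
= 102
Compute f(3):
f(3) = 2 * 3^2 + 0 * 3 + 4
= 18 + 0 + 4
= 22
Net change = 102 - 22 = 80

80


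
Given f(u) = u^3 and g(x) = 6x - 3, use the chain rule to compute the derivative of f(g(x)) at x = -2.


Using the chain rule: (f(g(x)))' = f'(g(x)) * g'(x)
First, find g(-2):
g(-2) = 6 * (-2) - 3 = -15
Next, f'(u) = 3u^2
And g'(x) = 6
So f'(g(-2)) * g'(-2)
= 3 * (-15)^2 * 6
= 3 * 225 * 6
= 4050

4050
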